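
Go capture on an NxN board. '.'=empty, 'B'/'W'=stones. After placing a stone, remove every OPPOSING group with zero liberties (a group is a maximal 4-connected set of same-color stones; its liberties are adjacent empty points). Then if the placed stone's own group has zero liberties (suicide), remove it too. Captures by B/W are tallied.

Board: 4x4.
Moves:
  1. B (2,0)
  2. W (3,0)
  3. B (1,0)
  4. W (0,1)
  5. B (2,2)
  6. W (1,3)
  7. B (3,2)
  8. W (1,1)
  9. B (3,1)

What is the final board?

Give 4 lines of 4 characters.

Answer: .W..
BW.W
B.B.
.BB.

Derivation:
Move 1: B@(2,0) -> caps B=0 W=0
Move 2: W@(3,0) -> caps B=0 W=0
Move 3: B@(1,0) -> caps B=0 W=0
Move 4: W@(0,1) -> caps B=0 W=0
Move 5: B@(2,2) -> caps B=0 W=0
Move 6: W@(1,3) -> caps B=0 W=0
Move 7: B@(3,2) -> caps B=0 W=0
Move 8: W@(1,1) -> caps B=0 W=0
Move 9: B@(3,1) -> caps B=1 W=0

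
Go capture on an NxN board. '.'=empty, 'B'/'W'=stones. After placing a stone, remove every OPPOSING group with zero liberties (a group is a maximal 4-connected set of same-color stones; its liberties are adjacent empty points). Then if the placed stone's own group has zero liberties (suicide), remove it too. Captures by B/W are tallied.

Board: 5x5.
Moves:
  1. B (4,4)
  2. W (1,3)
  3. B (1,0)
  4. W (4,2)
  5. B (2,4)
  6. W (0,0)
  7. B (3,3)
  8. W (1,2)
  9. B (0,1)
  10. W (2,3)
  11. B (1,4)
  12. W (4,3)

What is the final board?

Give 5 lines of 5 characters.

Move 1: B@(4,4) -> caps B=0 W=0
Move 2: W@(1,3) -> caps B=0 W=0
Move 3: B@(1,0) -> caps B=0 W=0
Move 4: W@(4,2) -> caps B=0 W=0
Move 5: B@(2,4) -> caps B=0 W=0
Move 6: W@(0,0) -> caps B=0 W=0
Move 7: B@(3,3) -> caps B=0 W=0
Move 8: W@(1,2) -> caps B=0 W=0
Move 9: B@(0,1) -> caps B=1 W=0
Move 10: W@(2,3) -> caps B=1 W=0
Move 11: B@(1,4) -> caps B=1 W=0
Move 12: W@(4,3) -> caps B=1 W=0

Answer: .B...
B.WWB
...WB
...B.
..WWB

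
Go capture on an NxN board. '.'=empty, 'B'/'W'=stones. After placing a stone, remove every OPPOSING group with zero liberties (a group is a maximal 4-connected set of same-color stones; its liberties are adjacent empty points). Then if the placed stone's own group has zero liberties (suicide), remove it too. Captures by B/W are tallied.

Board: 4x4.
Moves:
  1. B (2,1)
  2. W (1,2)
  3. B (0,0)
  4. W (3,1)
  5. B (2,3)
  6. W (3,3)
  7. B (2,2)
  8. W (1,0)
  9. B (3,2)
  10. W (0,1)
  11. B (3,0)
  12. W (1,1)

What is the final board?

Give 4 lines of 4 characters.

Answer: .W..
WWW.
.BBB
B.B.

Derivation:
Move 1: B@(2,1) -> caps B=0 W=0
Move 2: W@(1,2) -> caps B=0 W=0
Move 3: B@(0,0) -> caps B=0 W=0
Move 4: W@(3,1) -> caps B=0 W=0
Move 5: B@(2,3) -> caps B=0 W=0
Move 6: W@(3,3) -> caps B=0 W=0
Move 7: B@(2,2) -> caps B=0 W=0
Move 8: W@(1,0) -> caps B=0 W=0
Move 9: B@(3,2) -> caps B=1 W=0
Move 10: W@(0,1) -> caps B=1 W=1
Move 11: B@(3,0) -> caps B=2 W=1
Move 12: W@(1,1) -> caps B=2 W=1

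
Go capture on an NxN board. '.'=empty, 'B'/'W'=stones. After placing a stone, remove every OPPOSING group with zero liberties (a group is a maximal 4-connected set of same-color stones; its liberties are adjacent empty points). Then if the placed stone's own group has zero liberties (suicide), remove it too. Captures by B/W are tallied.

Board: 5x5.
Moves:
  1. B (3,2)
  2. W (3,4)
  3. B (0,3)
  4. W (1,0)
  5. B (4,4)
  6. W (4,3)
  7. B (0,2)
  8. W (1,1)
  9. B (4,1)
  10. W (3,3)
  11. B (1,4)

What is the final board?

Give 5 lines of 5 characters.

Move 1: B@(3,2) -> caps B=0 W=0
Move 2: W@(3,4) -> caps B=0 W=0
Move 3: B@(0,3) -> caps B=0 W=0
Move 4: W@(1,0) -> caps B=0 W=0
Move 5: B@(4,4) -> caps B=0 W=0
Move 6: W@(4,3) -> caps B=0 W=1
Move 7: B@(0,2) -> caps B=0 W=1
Move 8: W@(1,1) -> caps B=0 W=1
Move 9: B@(4,1) -> caps B=0 W=1
Move 10: W@(3,3) -> caps B=0 W=1
Move 11: B@(1,4) -> caps B=0 W=1

Answer: ..BB.
WW..B
.....
..BWW
.B.W.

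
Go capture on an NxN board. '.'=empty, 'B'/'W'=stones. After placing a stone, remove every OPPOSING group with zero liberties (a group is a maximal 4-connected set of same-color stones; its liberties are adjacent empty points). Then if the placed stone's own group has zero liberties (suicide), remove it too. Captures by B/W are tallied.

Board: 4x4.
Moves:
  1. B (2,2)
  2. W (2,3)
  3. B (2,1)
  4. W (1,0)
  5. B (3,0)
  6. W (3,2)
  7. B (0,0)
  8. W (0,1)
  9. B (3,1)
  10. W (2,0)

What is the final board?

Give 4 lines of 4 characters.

Answer: .W..
W...
WBBW
BBW.

Derivation:
Move 1: B@(2,2) -> caps B=0 W=0
Move 2: W@(2,3) -> caps B=0 W=0
Move 3: B@(2,1) -> caps B=0 W=0
Move 4: W@(1,0) -> caps B=0 W=0
Move 5: B@(3,0) -> caps B=0 W=0
Move 6: W@(3,2) -> caps B=0 W=0
Move 7: B@(0,0) -> caps B=0 W=0
Move 8: W@(0,1) -> caps B=0 W=1
Move 9: B@(3,1) -> caps B=0 W=1
Move 10: W@(2,0) -> caps B=0 W=1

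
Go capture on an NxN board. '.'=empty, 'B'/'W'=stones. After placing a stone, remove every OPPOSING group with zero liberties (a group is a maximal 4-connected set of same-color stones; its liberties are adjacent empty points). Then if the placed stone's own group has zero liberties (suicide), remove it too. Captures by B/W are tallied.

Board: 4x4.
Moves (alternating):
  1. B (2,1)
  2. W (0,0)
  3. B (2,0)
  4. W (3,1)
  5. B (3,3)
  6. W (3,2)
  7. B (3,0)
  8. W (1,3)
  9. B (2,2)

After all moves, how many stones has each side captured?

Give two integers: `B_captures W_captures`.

Move 1: B@(2,1) -> caps B=0 W=0
Move 2: W@(0,0) -> caps B=0 W=0
Move 3: B@(2,0) -> caps B=0 W=0
Move 4: W@(3,1) -> caps B=0 W=0
Move 5: B@(3,3) -> caps B=0 W=0
Move 6: W@(3,2) -> caps B=0 W=0
Move 7: B@(3,0) -> caps B=0 W=0
Move 8: W@(1,3) -> caps B=0 W=0
Move 9: B@(2,2) -> caps B=2 W=0

Answer: 2 0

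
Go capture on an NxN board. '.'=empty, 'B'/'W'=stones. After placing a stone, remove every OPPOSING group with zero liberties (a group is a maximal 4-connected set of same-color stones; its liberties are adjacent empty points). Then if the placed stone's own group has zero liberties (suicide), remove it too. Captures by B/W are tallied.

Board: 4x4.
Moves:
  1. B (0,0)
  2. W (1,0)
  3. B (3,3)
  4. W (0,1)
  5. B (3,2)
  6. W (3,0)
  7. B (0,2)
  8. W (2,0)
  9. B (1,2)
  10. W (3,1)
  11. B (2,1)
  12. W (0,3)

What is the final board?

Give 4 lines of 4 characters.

Move 1: B@(0,0) -> caps B=0 W=0
Move 2: W@(1,0) -> caps B=0 W=0
Move 3: B@(3,3) -> caps B=0 W=0
Move 4: W@(0,1) -> caps B=0 W=1
Move 5: B@(3,2) -> caps B=0 W=1
Move 6: W@(3,0) -> caps B=0 W=1
Move 7: B@(0,2) -> caps B=0 W=1
Move 8: W@(2,0) -> caps B=0 W=1
Move 9: B@(1,2) -> caps B=0 W=1
Move 10: W@(3,1) -> caps B=0 W=1
Move 11: B@(2,1) -> caps B=0 W=1
Move 12: W@(0,3) -> caps B=0 W=1

Answer: .WBW
W.B.
WB..
WWBB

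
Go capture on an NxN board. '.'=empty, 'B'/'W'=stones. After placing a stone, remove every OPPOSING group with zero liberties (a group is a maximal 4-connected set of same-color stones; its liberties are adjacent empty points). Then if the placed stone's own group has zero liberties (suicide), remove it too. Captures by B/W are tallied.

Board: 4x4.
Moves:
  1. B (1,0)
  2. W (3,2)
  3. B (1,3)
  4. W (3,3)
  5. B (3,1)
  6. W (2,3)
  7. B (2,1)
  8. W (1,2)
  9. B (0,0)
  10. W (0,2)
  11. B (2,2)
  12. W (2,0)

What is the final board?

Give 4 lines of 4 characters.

Answer: B.W.
B.WB
WBB.
.B..

Derivation:
Move 1: B@(1,0) -> caps B=0 W=0
Move 2: W@(3,2) -> caps B=0 W=0
Move 3: B@(1,3) -> caps B=0 W=0
Move 4: W@(3,3) -> caps B=0 W=0
Move 5: B@(3,1) -> caps B=0 W=0
Move 6: W@(2,3) -> caps B=0 W=0
Move 7: B@(2,1) -> caps B=0 W=0
Move 8: W@(1,2) -> caps B=0 W=0
Move 9: B@(0,0) -> caps B=0 W=0
Move 10: W@(0,2) -> caps B=0 W=0
Move 11: B@(2,2) -> caps B=3 W=0
Move 12: W@(2,0) -> caps B=3 W=0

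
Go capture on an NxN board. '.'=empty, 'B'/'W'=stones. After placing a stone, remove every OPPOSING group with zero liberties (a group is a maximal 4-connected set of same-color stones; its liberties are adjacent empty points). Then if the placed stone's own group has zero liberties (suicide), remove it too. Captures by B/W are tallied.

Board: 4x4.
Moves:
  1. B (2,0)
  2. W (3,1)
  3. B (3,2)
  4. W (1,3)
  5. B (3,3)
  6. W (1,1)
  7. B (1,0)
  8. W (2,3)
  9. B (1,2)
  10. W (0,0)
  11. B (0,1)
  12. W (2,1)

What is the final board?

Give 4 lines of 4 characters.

Move 1: B@(2,0) -> caps B=0 W=0
Move 2: W@(3,1) -> caps B=0 W=0
Move 3: B@(3,2) -> caps B=0 W=0
Move 4: W@(1,3) -> caps B=0 W=0
Move 5: B@(3,3) -> caps B=0 W=0
Move 6: W@(1,1) -> caps B=0 W=0
Move 7: B@(1,0) -> caps B=0 W=0
Move 8: W@(2,3) -> caps B=0 W=0
Move 9: B@(1,2) -> caps B=0 W=0
Move 10: W@(0,0) -> caps B=0 W=0
Move 11: B@(0,1) -> caps B=1 W=0
Move 12: W@(2,1) -> caps B=1 W=0

Answer: .B..
BWBW
BW.W
.WBB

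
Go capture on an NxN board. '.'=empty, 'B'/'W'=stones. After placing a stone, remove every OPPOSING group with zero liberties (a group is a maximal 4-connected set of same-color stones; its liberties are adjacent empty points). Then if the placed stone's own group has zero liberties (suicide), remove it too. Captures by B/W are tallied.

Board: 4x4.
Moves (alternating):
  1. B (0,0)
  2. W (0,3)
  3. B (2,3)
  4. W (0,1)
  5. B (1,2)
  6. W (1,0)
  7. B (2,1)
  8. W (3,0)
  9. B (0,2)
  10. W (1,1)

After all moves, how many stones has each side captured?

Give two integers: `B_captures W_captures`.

Move 1: B@(0,0) -> caps B=0 W=0
Move 2: W@(0,3) -> caps B=0 W=0
Move 3: B@(2,3) -> caps B=0 W=0
Move 4: W@(0,1) -> caps B=0 W=0
Move 5: B@(1,2) -> caps B=0 W=0
Move 6: W@(1,0) -> caps B=0 W=1
Move 7: B@(2,1) -> caps B=0 W=1
Move 8: W@(3,0) -> caps B=0 W=1
Move 9: B@(0,2) -> caps B=0 W=1
Move 10: W@(1,1) -> caps B=0 W=1

Answer: 0 1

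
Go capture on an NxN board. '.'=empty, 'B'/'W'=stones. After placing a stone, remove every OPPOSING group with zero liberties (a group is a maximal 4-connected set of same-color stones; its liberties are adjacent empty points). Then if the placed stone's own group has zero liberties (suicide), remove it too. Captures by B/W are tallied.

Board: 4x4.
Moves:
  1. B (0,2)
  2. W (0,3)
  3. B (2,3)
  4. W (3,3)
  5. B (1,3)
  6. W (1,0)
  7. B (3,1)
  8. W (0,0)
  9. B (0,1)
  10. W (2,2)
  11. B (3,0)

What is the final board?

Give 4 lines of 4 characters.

Move 1: B@(0,2) -> caps B=0 W=0
Move 2: W@(0,3) -> caps B=0 W=0
Move 3: B@(2,3) -> caps B=0 W=0
Move 4: W@(3,3) -> caps B=0 W=0
Move 5: B@(1,3) -> caps B=1 W=0
Move 6: W@(1,0) -> caps B=1 W=0
Move 7: B@(3,1) -> caps B=1 W=0
Move 8: W@(0,0) -> caps B=1 W=0
Move 9: B@(0,1) -> caps B=1 W=0
Move 10: W@(2,2) -> caps B=1 W=0
Move 11: B@(3,0) -> caps B=1 W=0

Answer: WBB.
W..B
..WB
BB.W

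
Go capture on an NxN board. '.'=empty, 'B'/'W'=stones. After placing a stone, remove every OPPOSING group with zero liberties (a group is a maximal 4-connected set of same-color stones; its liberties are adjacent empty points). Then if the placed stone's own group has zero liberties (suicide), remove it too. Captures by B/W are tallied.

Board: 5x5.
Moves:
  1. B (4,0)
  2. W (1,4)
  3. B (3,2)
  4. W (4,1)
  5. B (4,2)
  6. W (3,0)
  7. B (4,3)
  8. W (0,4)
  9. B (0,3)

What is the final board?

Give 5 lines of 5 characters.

Move 1: B@(4,0) -> caps B=0 W=0
Move 2: W@(1,4) -> caps B=0 W=0
Move 3: B@(3,2) -> caps B=0 W=0
Move 4: W@(4,1) -> caps B=0 W=0
Move 5: B@(4,2) -> caps B=0 W=0
Move 6: W@(3,0) -> caps B=0 W=1
Move 7: B@(4,3) -> caps B=0 W=1
Move 8: W@(0,4) -> caps B=0 W=1
Move 9: B@(0,3) -> caps B=0 W=1

Answer: ...BW
....W
.....
W.B..
.WBB.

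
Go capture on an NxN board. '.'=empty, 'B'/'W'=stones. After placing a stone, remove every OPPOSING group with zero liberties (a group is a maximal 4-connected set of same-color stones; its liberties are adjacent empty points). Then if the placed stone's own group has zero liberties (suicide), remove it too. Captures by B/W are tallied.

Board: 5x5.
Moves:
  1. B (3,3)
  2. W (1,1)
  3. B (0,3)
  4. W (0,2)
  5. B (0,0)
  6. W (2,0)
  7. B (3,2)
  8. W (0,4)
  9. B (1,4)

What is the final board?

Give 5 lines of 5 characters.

Answer: B.WB.
.W..B
W....
..BB.
.....

Derivation:
Move 1: B@(3,3) -> caps B=0 W=0
Move 2: W@(1,1) -> caps B=0 W=0
Move 3: B@(0,3) -> caps B=0 W=0
Move 4: W@(0,2) -> caps B=0 W=0
Move 5: B@(0,0) -> caps B=0 W=0
Move 6: W@(2,0) -> caps B=0 W=0
Move 7: B@(3,2) -> caps B=0 W=0
Move 8: W@(0,4) -> caps B=0 W=0
Move 9: B@(1,4) -> caps B=1 W=0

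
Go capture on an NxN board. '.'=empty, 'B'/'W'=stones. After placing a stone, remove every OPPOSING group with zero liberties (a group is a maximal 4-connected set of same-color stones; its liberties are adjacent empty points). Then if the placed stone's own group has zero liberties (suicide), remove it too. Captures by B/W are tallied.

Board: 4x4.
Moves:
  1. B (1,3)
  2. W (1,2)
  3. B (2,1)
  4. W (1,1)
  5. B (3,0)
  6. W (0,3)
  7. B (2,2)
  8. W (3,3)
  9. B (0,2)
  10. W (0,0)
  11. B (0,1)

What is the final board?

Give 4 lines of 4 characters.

Answer: WBB.
.WWB
.BB.
B..W

Derivation:
Move 1: B@(1,3) -> caps B=0 W=0
Move 2: W@(1,2) -> caps B=0 W=0
Move 3: B@(2,1) -> caps B=0 W=0
Move 4: W@(1,1) -> caps B=0 W=0
Move 5: B@(3,0) -> caps B=0 W=0
Move 6: W@(0,3) -> caps B=0 W=0
Move 7: B@(2,2) -> caps B=0 W=0
Move 8: W@(3,3) -> caps B=0 W=0
Move 9: B@(0,2) -> caps B=1 W=0
Move 10: W@(0,0) -> caps B=1 W=0
Move 11: B@(0,1) -> caps B=1 W=0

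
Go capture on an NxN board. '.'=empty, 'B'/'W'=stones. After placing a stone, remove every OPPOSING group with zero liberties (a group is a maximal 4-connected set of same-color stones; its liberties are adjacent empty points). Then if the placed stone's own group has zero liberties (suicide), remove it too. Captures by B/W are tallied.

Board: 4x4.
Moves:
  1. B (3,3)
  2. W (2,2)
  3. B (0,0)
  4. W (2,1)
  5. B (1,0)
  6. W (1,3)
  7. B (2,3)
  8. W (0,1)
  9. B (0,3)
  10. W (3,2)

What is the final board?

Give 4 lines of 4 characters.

Answer: BW.B
B..W
.WW.
..W.

Derivation:
Move 1: B@(3,3) -> caps B=0 W=0
Move 2: W@(2,2) -> caps B=0 W=0
Move 3: B@(0,0) -> caps B=0 W=0
Move 4: W@(2,1) -> caps B=0 W=0
Move 5: B@(1,0) -> caps B=0 W=0
Move 6: W@(1,3) -> caps B=0 W=0
Move 7: B@(2,3) -> caps B=0 W=0
Move 8: W@(0,1) -> caps B=0 W=0
Move 9: B@(0,3) -> caps B=0 W=0
Move 10: W@(3,2) -> caps B=0 W=2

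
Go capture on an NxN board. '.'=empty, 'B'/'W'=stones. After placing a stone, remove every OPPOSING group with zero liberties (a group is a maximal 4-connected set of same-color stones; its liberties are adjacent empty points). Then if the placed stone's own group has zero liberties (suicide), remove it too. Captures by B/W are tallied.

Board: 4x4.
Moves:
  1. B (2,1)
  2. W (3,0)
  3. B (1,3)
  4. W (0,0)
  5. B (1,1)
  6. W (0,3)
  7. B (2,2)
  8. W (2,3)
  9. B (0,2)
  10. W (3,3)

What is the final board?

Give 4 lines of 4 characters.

Move 1: B@(2,1) -> caps B=0 W=0
Move 2: W@(3,0) -> caps B=0 W=0
Move 3: B@(1,3) -> caps B=0 W=0
Move 4: W@(0,0) -> caps B=0 W=0
Move 5: B@(1,1) -> caps B=0 W=0
Move 6: W@(0,3) -> caps B=0 W=0
Move 7: B@(2,2) -> caps B=0 W=0
Move 8: W@(2,3) -> caps B=0 W=0
Move 9: B@(0,2) -> caps B=1 W=0
Move 10: W@(3,3) -> caps B=1 W=0

Answer: W.B.
.B.B
.BBW
W..W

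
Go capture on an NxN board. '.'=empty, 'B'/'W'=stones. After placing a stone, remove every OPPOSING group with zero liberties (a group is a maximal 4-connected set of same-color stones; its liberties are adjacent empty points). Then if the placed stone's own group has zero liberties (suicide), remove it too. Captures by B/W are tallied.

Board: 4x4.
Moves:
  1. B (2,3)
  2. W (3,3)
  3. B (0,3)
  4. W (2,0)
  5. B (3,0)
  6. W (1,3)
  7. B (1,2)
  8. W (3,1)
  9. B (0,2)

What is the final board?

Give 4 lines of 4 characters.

Answer: ..BB
..B.
W..B
.W.W

Derivation:
Move 1: B@(2,3) -> caps B=0 W=0
Move 2: W@(3,3) -> caps B=0 W=0
Move 3: B@(0,3) -> caps B=0 W=0
Move 4: W@(2,0) -> caps B=0 W=0
Move 5: B@(3,0) -> caps B=0 W=0
Move 6: W@(1,3) -> caps B=0 W=0
Move 7: B@(1,2) -> caps B=1 W=0
Move 8: W@(3,1) -> caps B=1 W=1
Move 9: B@(0,2) -> caps B=1 W=1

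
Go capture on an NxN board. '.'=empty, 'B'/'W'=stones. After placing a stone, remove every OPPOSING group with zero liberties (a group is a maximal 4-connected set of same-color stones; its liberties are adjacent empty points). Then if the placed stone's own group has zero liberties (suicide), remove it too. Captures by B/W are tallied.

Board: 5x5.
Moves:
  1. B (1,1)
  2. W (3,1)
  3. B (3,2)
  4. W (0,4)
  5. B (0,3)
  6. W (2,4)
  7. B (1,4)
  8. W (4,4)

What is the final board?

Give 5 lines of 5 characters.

Answer: ...B.
.B..B
....W
.WB..
....W

Derivation:
Move 1: B@(1,1) -> caps B=0 W=0
Move 2: W@(3,1) -> caps B=0 W=0
Move 3: B@(3,2) -> caps B=0 W=0
Move 4: W@(0,4) -> caps B=0 W=0
Move 5: B@(0,3) -> caps B=0 W=0
Move 6: W@(2,4) -> caps B=0 W=0
Move 7: B@(1,4) -> caps B=1 W=0
Move 8: W@(4,4) -> caps B=1 W=0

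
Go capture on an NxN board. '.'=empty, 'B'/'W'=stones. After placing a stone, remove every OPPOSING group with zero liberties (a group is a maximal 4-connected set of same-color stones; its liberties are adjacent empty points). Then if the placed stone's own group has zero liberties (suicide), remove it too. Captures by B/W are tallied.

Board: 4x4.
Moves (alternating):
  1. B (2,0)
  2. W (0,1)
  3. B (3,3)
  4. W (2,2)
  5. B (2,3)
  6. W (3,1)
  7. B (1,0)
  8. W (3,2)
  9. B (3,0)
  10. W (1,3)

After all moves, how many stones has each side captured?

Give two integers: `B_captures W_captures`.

Move 1: B@(2,0) -> caps B=0 W=0
Move 2: W@(0,1) -> caps B=0 W=0
Move 3: B@(3,3) -> caps B=0 W=0
Move 4: W@(2,2) -> caps B=0 W=0
Move 5: B@(2,3) -> caps B=0 W=0
Move 6: W@(3,1) -> caps B=0 W=0
Move 7: B@(1,0) -> caps B=0 W=0
Move 8: W@(3,2) -> caps B=0 W=0
Move 9: B@(3,0) -> caps B=0 W=0
Move 10: W@(1,3) -> caps B=0 W=2

Answer: 0 2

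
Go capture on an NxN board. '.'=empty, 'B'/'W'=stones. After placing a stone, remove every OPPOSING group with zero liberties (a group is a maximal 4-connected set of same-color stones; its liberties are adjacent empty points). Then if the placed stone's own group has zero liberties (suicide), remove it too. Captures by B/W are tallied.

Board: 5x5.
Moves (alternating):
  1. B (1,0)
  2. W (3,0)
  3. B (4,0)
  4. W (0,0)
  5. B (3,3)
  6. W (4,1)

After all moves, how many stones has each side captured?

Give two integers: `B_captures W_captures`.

Answer: 0 1

Derivation:
Move 1: B@(1,0) -> caps B=0 W=0
Move 2: W@(3,0) -> caps B=0 W=0
Move 3: B@(4,0) -> caps B=0 W=0
Move 4: W@(0,0) -> caps B=0 W=0
Move 5: B@(3,3) -> caps B=0 W=0
Move 6: W@(4,1) -> caps B=0 W=1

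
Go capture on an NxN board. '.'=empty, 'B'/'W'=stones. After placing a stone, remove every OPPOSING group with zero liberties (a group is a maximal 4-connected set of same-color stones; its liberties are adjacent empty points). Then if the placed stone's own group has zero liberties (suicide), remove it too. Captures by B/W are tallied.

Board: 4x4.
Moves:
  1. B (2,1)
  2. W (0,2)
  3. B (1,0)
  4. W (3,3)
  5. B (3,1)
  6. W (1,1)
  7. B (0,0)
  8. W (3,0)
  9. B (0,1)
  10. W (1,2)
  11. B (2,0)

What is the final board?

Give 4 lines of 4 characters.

Answer: BBW.
BWW.
BB..
.B.W

Derivation:
Move 1: B@(2,1) -> caps B=0 W=0
Move 2: W@(0,2) -> caps B=0 W=0
Move 3: B@(1,0) -> caps B=0 W=0
Move 4: W@(3,3) -> caps B=0 W=0
Move 5: B@(3,1) -> caps B=0 W=0
Move 6: W@(1,1) -> caps B=0 W=0
Move 7: B@(0,0) -> caps B=0 W=0
Move 8: W@(3,0) -> caps B=0 W=0
Move 9: B@(0,1) -> caps B=0 W=0
Move 10: W@(1,2) -> caps B=0 W=0
Move 11: B@(2,0) -> caps B=1 W=0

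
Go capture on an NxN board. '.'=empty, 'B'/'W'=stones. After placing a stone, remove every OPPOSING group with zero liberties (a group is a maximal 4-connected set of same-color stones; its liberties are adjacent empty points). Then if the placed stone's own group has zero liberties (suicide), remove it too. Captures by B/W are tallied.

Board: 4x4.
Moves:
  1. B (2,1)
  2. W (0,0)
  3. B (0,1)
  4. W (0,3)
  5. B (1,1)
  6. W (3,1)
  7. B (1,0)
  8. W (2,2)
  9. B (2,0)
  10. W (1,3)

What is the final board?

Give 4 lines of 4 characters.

Answer: .B.W
BB.W
BBW.
.W..

Derivation:
Move 1: B@(2,1) -> caps B=0 W=0
Move 2: W@(0,0) -> caps B=0 W=0
Move 3: B@(0,1) -> caps B=0 W=0
Move 4: W@(0,3) -> caps B=0 W=0
Move 5: B@(1,1) -> caps B=0 W=0
Move 6: W@(3,1) -> caps B=0 W=0
Move 7: B@(1,0) -> caps B=1 W=0
Move 8: W@(2,2) -> caps B=1 W=0
Move 9: B@(2,0) -> caps B=1 W=0
Move 10: W@(1,3) -> caps B=1 W=0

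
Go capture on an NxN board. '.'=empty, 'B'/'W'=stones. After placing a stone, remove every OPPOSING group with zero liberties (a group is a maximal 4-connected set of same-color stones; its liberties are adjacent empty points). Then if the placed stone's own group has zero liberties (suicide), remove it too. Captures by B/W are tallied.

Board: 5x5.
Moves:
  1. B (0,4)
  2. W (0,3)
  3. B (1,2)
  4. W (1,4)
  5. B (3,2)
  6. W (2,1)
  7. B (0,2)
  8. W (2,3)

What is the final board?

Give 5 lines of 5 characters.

Answer: ..BW.
..B.W
.W.W.
..B..
.....

Derivation:
Move 1: B@(0,4) -> caps B=0 W=0
Move 2: W@(0,3) -> caps B=0 W=0
Move 3: B@(1,2) -> caps B=0 W=0
Move 4: W@(1,4) -> caps B=0 W=1
Move 5: B@(3,2) -> caps B=0 W=1
Move 6: W@(2,1) -> caps B=0 W=1
Move 7: B@(0,2) -> caps B=0 W=1
Move 8: W@(2,3) -> caps B=0 W=1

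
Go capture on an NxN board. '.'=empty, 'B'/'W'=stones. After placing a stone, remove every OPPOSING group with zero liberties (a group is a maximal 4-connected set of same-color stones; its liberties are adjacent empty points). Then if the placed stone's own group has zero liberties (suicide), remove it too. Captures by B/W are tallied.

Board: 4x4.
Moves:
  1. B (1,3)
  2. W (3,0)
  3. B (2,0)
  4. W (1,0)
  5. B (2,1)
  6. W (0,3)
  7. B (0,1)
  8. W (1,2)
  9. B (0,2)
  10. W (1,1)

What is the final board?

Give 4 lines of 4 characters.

Move 1: B@(1,3) -> caps B=0 W=0
Move 2: W@(3,0) -> caps B=0 W=0
Move 3: B@(2,0) -> caps B=0 W=0
Move 4: W@(1,0) -> caps B=0 W=0
Move 5: B@(2,1) -> caps B=0 W=0
Move 6: W@(0,3) -> caps B=0 W=0
Move 7: B@(0,1) -> caps B=0 W=0
Move 8: W@(1,2) -> caps B=0 W=0
Move 9: B@(0,2) -> caps B=1 W=0
Move 10: W@(1,1) -> caps B=1 W=0

Answer: .BB.
WWWB
BB..
W...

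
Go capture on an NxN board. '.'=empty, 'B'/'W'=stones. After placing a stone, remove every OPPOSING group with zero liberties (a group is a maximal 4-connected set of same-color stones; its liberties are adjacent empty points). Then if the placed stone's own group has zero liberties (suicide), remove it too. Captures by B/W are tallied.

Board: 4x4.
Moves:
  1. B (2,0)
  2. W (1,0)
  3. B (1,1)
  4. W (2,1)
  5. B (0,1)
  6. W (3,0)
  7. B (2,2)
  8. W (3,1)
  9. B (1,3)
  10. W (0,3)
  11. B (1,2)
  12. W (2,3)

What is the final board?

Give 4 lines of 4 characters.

Move 1: B@(2,0) -> caps B=0 W=0
Move 2: W@(1,0) -> caps B=0 W=0
Move 3: B@(1,1) -> caps B=0 W=0
Move 4: W@(2,1) -> caps B=0 W=0
Move 5: B@(0,1) -> caps B=0 W=0
Move 6: W@(3,0) -> caps B=0 W=1
Move 7: B@(2,2) -> caps B=0 W=1
Move 8: W@(3,1) -> caps B=0 W=1
Move 9: B@(1,3) -> caps B=0 W=1
Move 10: W@(0,3) -> caps B=0 W=1
Move 11: B@(1,2) -> caps B=0 W=1
Move 12: W@(2,3) -> caps B=0 W=1

Answer: .B.W
WBBB
.WBW
WW..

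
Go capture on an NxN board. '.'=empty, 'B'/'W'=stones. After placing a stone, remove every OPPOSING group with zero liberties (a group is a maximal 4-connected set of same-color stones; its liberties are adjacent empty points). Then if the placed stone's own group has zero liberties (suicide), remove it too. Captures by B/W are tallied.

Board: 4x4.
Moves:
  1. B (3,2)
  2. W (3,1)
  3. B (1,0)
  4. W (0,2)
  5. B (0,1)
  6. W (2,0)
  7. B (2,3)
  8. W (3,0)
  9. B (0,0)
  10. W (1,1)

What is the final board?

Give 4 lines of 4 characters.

Answer: ..W.
.W..
W..B
WWB.

Derivation:
Move 1: B@(3,2) -> caps B=0 W=0
Move 2: W@(3,1) -> caps B=0 W=0
Move 3: B@(1,0) -> caps B=0 W=0
Move 4: W@(0,2) -> caps B=0 W=0
Move 5: B@(0,1) -> caps B=0 W=0
Move 6: W@(2,0) -> caps B=0 W=0
Move 7: B@(2,3) -> caps B=0 W=0
Move 8: W@(3,0) -> caps B=0 W=0
Move 9: B@(0,0) -> caps B=0 W=0
Move 10: W@(1,1) -> caps B=0 W=3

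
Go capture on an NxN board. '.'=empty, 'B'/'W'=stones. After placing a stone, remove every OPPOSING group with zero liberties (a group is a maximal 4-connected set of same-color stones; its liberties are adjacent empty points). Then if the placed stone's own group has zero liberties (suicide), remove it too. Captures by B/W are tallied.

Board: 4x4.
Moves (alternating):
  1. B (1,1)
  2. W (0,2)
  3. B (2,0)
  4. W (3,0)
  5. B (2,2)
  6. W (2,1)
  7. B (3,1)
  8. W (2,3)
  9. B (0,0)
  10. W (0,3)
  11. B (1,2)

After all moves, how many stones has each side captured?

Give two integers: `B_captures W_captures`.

Answer: 2 0

Derivation:
Move 1: B@(1,1) -> caps B=0 W=0
Move 2: W@(0,2) -> caps B=0 W=0
Move 3: B@(2,0) -> caps B=0 W=0
Move 4: W@(3,0) -> caps B=0 W=0
Move 5: B@(2,2) -> caps B=0 W=0
Move 6: W@(2,1) -> caps B=0 W=0
Move 7: B@(3,1) -> caps B=2 W=0
Move 8: W@(2,3) -> caps B=2 W=0
Move 9: B@(0,0) -> caps B=2 W=0
Move 10: W@(0,3) -> caps B=2 W=0
Move 11: B@(1,2) -> caps B=2 W=0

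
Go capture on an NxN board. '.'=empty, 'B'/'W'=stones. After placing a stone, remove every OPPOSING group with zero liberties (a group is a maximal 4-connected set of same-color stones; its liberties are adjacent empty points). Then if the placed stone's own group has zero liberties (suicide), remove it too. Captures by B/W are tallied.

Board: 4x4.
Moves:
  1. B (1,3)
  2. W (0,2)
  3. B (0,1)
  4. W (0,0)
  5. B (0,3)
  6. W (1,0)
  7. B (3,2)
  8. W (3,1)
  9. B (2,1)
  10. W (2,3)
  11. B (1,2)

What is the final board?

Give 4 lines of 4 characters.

Move 1: B@(1,3) -> caps B=0 W=0
Move 2: W@(0,2) -> caps B=0 W=0
Move 3: B@(0,1) -> caps B=0 W=0
Move 4: W@(0,0) -> caps B=0 W=0
Move 5: B@(0,3) -> caps B=0 W=0
Move 6: W@(1,0) -> caps B=0 W=0
Move 7: B@(3,2) -> caps B=0 W=0
Move 8: W@(3,1) -> caps B=0 W=0
Move 9: B@(2,1) -> caps B=0 W=0
Move 10: W@(2,3) -> caps B=0 W=0
Move 11: B@(1,2) -> caps B=1 W=0

Answer: WB.B
W.BB
.B.W
.WB.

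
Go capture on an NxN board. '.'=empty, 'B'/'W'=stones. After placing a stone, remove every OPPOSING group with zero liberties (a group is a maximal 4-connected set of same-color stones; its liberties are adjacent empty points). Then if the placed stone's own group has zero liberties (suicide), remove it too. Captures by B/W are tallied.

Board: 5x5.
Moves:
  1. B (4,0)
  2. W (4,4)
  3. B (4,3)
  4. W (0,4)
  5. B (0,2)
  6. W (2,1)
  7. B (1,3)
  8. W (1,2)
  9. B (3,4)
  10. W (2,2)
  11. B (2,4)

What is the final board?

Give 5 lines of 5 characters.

Answer: ..B.W
..WB.
.WW.B
....B
B..B.

Derivation:
Move 1: B@(4,0) -> caps B=0 W=0
Move 2: W@(4,4) -> caps B=0 W=0
Move 3: B@(4,3) -> caps B=0 W=0
Move 4: W@(0,4) -> caps B=0 W=0
Move 5: B@(0,2) -> caps B=0 W=0
Move 6: W@(2,1) -> caps B=0 W=0
Move 7: B@(1,3) -> caps B=0 W=0
Move 8: W@(1,2) -> caps B=0 W=0
Move 9: B@(3,4) -> caps B=1 W=0
Move 10: W@(2,2) -> caps B=1 W=0
Move 11: B@(2,4) -> caps B=1 W=0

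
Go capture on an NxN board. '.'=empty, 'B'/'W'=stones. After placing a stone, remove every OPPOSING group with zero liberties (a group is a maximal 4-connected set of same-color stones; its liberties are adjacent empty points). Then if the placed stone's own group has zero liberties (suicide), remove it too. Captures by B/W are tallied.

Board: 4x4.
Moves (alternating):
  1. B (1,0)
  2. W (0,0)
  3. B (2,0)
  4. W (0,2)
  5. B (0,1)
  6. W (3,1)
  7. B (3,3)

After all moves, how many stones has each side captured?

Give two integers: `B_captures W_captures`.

Move 1: B@(1,0) -> caps B=0 W=0
Move 2: W@(0,0) -> caps B=0 W=0
Move 3: B@(2,0) -> caps B=0 W=0
Move 4: W@(0,2) -> caps B=0 W=0
Move 5: B@(0,1) -> caps B=1 W=0
Move 6: W@(3,1) -> caps B=1 W=0
Move 7: B@(3,3) -> caps B=1 W=0

Answer: 1 0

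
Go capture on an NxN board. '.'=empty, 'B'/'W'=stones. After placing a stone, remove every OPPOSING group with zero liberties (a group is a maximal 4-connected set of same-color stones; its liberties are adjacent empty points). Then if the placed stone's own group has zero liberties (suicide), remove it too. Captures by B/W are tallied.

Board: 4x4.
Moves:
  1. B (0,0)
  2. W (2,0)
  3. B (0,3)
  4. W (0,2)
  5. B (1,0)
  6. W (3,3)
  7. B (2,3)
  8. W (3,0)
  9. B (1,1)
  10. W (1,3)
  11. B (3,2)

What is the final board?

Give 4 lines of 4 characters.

Move 1: B@(0,0) -> caps B=0 W=0
Move 2: W@(2,0) -> caps B=0 W=0
Move 3: B@(0,3) -> caps B=0 W=0
Move 4: W@(0,2) -> caps B=0 W=0
Move 5: B@(1,0) -> caps B=0 W=0
Move 6: W@(3,3) -> caps B=0 W=0
Move 7: B@(2,3) -> caps B=0 W=0
Move 8: W@(3,0) -> caps B=0 W=0
Move 9: B@(1,1) -> caps B=0 W=0
Move 10: W@(1,3) -> caps B=0 W=1
Move 11: B@(3,2) -> caps B=1 W=1

Answer: B.W.
BB.W
W..B
W.B.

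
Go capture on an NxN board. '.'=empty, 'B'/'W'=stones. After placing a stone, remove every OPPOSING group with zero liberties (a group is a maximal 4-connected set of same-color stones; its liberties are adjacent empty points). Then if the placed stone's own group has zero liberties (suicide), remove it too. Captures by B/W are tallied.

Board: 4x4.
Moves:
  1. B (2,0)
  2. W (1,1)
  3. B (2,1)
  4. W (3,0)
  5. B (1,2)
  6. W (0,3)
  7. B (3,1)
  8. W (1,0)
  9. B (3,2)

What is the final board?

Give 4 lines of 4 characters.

Move 1: B@(2,0) -> caps B=0 W=0
Move 2: W@(1,1) -> caps B=0 W=0
Move 3: B@(2,1) -> caps B=0 W=0
Move 4: W@(3,0) -> caps B=0 W=0
Move 5: B@(1,2) -> caps B=0 W=0
Move 6: W@(0,3) -> caps B=0 W=0
Move 7: B@(3,1) -> caps B=1 W=0
Move 8: W@(1,0) -> caps B=1 W=0
Move 9: B@(3,2) -> caps B=1 W=0

Answer: ...W
WWB.
BB..
.BB.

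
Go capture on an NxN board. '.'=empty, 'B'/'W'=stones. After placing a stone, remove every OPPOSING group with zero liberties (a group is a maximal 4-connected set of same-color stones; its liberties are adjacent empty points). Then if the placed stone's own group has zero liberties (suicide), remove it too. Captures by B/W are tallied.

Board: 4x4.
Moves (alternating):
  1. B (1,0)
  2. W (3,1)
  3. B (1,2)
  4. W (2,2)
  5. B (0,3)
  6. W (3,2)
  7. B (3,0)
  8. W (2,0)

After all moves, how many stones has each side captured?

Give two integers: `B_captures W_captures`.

Answer: 0 1

Derivation:
Move 1: B@(1,0) -> caps B=0 W=0
Move 2: W@(3,1) -> caps B=0 W=0
Move 3: B@(1,2) -> caps B=0 W=0
Move 4: W@(2,2) -> caps B=0 W=0
Move 5: B@(0,3) -> caps B=0 W=0
Move 6: W@(3,2) -> caps B=0 W=0
Move 7: B@(3,0) -> caps B=0 W=0
Move 8: W@(2,0) -> caps B=0 W=1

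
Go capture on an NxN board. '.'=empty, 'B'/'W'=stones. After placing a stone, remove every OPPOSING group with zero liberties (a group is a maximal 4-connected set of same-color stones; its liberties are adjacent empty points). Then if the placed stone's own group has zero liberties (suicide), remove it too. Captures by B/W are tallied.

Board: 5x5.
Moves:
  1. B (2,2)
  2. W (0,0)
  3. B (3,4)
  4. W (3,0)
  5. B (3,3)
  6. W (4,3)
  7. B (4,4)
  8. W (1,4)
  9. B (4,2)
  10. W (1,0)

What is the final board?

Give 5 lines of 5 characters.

Answer: W....
W...W
..B..
W..BB
..B.B

Derivation:
Move 1: B@(2,2) -> caps B=0 W=0
Move 2: W@(0,0) -> caps B=0 W=0
Move 3: B@(3,4) -> caps B=0 W=0
Move 4: W@(3,0) -> caps B=0 W=0
Move 5: B@(3,3) -> caps B=0 W=0
Move 6: W@(4,3) -> caps B=0 W=0
Move 7: B@(4,4) -> caps B=0 W=0
Move 8: W@(1,4) -> caps B=0 W=0
Move 9: B@(4,2) -> caps B=1 W=0
Move 10: W@(1,0) -> caps B=1 W=0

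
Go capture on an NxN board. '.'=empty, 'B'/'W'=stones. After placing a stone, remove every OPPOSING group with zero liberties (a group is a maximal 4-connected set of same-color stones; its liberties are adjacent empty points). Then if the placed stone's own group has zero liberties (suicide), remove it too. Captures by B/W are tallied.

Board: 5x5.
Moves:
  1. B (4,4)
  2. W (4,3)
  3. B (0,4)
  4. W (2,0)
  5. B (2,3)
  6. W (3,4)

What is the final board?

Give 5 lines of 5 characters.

Answer: ....B
.....
W..B.
....W
...W.

Derivation:
Move 1: B@(4,4) -> caps B=0 W=0
Move 2: W@(4,3) -> caps B=0 W=0
Move 3: B@(0,4) -> caps B=0 W=0
Move 4: W@(2,0) -> caps B=0 W=0
Move 5: B@(2,3) -> caps B=0 W=0
Move 6: W@(3,4) -> caps B=0 W=1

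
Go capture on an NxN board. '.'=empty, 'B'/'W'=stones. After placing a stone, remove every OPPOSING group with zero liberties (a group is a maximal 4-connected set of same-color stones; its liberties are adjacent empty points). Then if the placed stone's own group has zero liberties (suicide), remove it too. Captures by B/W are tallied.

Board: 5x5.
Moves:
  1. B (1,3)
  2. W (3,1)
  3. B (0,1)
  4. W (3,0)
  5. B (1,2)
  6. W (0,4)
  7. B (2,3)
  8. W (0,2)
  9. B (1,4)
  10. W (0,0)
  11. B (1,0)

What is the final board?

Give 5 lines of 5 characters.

Answer: .BW.W
B.BBB
...B.
WW...
.....

Derivation:
Move 1: B@(1,3) -> caps B=0 W=0
Move 2: W@(3,1) -> caps B=0 W=0
Move 3: B@(0,1) -> caps B=0 W=0
Move 4: W@(3,0) -> caps B=0 W=0
Move 5: B@(1,2) -> caps B=0 W=0
Move 6: W@(0,4) -> caps B=0 W=0
Move 7: B@(2,3) -> caps B=0 W=0
Move 8: W@(0,2) -> caps B=0 W=0
Move 9: B@(1,4) -> caps B=0 W=0
Move 10: W@(0,0) -> caps B=0 W=0
Move 11: B@(1,0) -> caps B=1 W=0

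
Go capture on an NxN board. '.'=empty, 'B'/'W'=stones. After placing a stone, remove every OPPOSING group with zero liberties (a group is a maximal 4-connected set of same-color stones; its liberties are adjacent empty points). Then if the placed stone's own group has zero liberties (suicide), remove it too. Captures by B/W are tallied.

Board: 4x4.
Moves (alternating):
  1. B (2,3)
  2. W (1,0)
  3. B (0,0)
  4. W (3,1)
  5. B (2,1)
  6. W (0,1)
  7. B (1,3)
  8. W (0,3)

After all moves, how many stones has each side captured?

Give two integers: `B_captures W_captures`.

Answer: 0 1

Derivation:
Move 1: B@(2,3) -> caps B=0 W=0
Move 2: W@(1,0) -> caps B=0 W=0
Move 3: B@(0,0) -> caps B=0 W=0
Move 4: W@(3,1) -> caps B=0 W=0
Move 5: B@(2,1) -> caps B=0 W=0
Move 6: W@(0,1) -> caps B=0 W=1
Move 7: B@(1,3) -> caps B=0 W=1
Move 8: W@(0,3) -> caps B=0 W=1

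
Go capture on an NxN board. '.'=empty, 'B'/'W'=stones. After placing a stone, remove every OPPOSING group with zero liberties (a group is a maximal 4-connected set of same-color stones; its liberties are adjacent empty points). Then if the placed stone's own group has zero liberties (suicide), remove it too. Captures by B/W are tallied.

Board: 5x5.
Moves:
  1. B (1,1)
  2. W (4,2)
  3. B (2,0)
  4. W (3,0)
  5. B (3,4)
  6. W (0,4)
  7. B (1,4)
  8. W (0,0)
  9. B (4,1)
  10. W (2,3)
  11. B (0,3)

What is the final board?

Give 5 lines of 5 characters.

Move 1: B@(1,1) -> caps B=0 W=0
Move 2: W@(4,2) -> caps B=0 W=0
Move 3: B@(2,0) -> caps B=0 W=0
Move 4: W@(3,0) -> caps B=0 W=0
Move 5: B@(3,4) -> caps B=0 W=0
Move 6: W@(0,4) -> caps B=0 W=0
Move 7: B@(1,4) -> caps B=0 W=0
Move 8: W@(0,0) -> caps B=0 W=0
Move 9: B@(4,1) -> caps B=0 W=0
Move 10: W@(2,3) -> caps B=0 W=0
Move 11: B@(0,3) -> caps B=1 W=0

Answer: W..B.
.B..B
B..W.
W...B
.BW..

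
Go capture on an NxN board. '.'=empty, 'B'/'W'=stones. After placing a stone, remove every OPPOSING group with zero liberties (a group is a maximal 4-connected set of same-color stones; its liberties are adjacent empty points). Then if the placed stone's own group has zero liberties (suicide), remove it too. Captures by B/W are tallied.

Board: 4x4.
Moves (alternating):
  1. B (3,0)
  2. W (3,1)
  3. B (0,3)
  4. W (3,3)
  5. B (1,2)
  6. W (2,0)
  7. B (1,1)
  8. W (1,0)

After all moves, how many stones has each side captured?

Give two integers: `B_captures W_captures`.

Move 1: B@(3,0) -> caps B=0 W=0
Move 2: W@(3,1) -> caps B=0 W=0
Move 3: B@(0,3) -> caps B=0 W=0
Move 4: W@(3,3) -> caps B=0 W=0
Move 5: B@(1,2) -> caps B=0 W=0
Move 6: W@(2,0) -> caps B=0 W=1
Move 7: B@(1,1) -> caps B=0 W=1
Move 8: W@(1,0) -> caps B=0 W=1

Answer: 0 1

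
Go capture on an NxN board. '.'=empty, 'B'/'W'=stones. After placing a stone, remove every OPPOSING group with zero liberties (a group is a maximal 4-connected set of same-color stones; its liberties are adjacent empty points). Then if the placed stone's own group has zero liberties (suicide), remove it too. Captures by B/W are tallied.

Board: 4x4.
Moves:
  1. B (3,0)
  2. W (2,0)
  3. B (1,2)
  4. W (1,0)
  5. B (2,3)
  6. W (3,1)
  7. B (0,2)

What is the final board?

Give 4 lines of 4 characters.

Move 1: B@(3,0) -> caps B=0 W=0
Move 2: W@(2,0) -> caps B=0 W=0
Move 3: B@(1,2) -> caps B=0 W=0
Move 4: W@(1,0) -> caps B=0 W=0
Move 5: B@(2,3) -> caps B=0 W=0
Move 6: W@(3,1) -> caps B=0 W=1
Move 7: B@(0,2) -> caps B=0 W=1

Answer: ..B.
W.B.
W..B
.W..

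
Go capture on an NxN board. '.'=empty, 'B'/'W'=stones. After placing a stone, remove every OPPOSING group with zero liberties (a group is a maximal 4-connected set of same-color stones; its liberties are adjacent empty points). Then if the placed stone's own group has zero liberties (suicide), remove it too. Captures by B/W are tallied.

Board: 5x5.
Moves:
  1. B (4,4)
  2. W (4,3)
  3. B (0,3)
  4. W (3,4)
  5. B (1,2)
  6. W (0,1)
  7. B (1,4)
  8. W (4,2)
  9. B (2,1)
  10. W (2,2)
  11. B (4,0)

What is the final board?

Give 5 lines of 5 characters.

Move 1: B@(4,4) -> caps B=0 W=0
Move 2: W@(4,3) -> caps B=0 W=0
Move 3: B@(0,3) -> caps B=0 W=0
Move 4: W@(3,4) -> caps B=0 W=1
Move 5: B@(1,2) -> caps B=0 W=1
Move 6: W@(0,1) -> caps B=0 W=1
Move 7: B@(1,4) -> caps B=0 W=1
Move 8: W@(4,2) -> caps B=0 W=1
Move 9: B@(2,1) -> caps B=0 W=1
Move 10: W@(2,2) -> caps B=0 W=1
Move 11: B@(4,0) -> caps B=0 W=1

Answer: .W.B.
..B.B
.BW..
....W
B.WW.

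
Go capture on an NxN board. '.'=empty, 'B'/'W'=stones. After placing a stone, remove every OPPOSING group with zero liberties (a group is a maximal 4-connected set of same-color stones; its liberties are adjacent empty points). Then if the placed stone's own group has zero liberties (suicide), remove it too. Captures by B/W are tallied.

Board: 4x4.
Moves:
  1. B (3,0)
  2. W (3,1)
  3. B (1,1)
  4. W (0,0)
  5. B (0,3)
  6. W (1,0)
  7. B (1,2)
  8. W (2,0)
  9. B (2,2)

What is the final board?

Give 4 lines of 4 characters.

Answer: W..B
WBB.
W.B.
.W..

Derivation:
Move 1: B@(3,0) -> caps B=0 W=0
Move 2: W@(3,1) -> caps B=0 W=0
Move 3: B@(1,1) -> caps B=0 W=0
Move 4: W@(0,0) -> caps B=0 W=0
Move 5: B@(0,3) -> caps B=0 W=0
Move 6: W@(1,0) -> caps B=0 W=0
Move 7: B@(1,2) -> caps B=0 W=0
Move 8: W@(2,0) -> caps B=0 W=1
Move 9: B@(2,2) -> caps B=0 W=1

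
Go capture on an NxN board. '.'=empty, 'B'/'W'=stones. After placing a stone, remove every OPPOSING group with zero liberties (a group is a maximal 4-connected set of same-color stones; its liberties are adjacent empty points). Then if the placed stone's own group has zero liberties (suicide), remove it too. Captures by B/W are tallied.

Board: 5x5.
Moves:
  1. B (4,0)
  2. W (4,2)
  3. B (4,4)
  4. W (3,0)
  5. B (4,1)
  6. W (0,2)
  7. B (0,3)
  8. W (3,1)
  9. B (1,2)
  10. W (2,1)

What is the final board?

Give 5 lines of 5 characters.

Move 1: B@(4,0) -> caps B=0 W=0
Move 2: W@(4,2) -> caps B=0 W=0
Move 3: B@(4,4) -> caps B=0 W=0
Move 4: W@(3,0) -> caps B=0 W=0
Move 5: B@(4,1) -> caps B=0 W=0
Move 6: W@(0,2) -> caps B=0 W=0
Move 7: B@(0,3) -> caps B=0 W=0
Move 8: W@(3,1) -> caps B=0 W=2
Move 9: B@(1,2) -> caps B=0 W=2
Move 10: W@(2,1) -> caps B=0 W=2

Answer: ..WB.
..B..
.W...
WW...
..W.B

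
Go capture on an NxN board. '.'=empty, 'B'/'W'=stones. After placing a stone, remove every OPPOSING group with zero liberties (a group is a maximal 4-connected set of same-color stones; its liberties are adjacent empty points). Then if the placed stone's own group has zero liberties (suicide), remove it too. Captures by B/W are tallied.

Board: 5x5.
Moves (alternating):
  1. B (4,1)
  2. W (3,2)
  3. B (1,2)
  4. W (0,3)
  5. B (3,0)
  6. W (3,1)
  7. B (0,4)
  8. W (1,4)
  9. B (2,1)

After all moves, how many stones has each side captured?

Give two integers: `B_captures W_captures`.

Answer: 0 1

Derivation:
Move 1: B@(4,1) -> caps B=0 W=0
Move 2: W@(3,2) -> caps B=0 W=0
Move 3: B@(1,2) -> caps B=0 W=0
Move 4: W@(0,3) -> caps B=0 W=0
Move 5: B@(3,0) -> caps B=0 W=0
Move 6: W@(3,1) -> caps B=0 W=0
Move 7: B@(0,4) -> caps B=0 W=0
Move 8: W@(1,4) -> caps B=0 W=1
Move 9: B@(2,1) -> caps B=0 W=1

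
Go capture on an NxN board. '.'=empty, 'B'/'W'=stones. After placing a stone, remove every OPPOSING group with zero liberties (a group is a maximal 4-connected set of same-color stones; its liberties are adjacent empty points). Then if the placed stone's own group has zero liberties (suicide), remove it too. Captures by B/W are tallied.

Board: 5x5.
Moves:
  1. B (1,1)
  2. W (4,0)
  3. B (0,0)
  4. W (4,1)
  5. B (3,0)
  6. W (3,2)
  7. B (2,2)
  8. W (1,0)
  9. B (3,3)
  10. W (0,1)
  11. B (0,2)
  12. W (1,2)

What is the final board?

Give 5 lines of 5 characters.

Move 1: B@(1,1) -> caps B=0 W=0
Move 2: W@(4,0) -> caps B=0 W=0
Move 3: B@(0,0) -> caps B=0 W=0
Move 4: W@(4,1) -> caps B=0 W=0
Move 5: B@(3,0) -> caps B=0 W=0
Move 6: W@(3,2) -> caps B=0 W=0
Move 7: B@(2,2) -> caps B=0 W=0
Move 8: W@(1,0) -> caps B=0 W=0
Move 9: B@(3,3) -> caps B=0 W=0
Move 10: W@(0,1) -> caps B=0 W=1
Move 11: B@(0,2) -> caps B=0 W=1
Move 12: W@(1,2) -> caps B=0 W=1

Answer: .WB..
WBW..
..B..
B.WB.
WW...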